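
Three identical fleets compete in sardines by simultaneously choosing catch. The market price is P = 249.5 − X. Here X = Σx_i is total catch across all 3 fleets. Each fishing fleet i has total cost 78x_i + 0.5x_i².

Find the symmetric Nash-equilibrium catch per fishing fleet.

34.3

A representative fishing fleet's profit is π_i = x_i(249.5 − X) − 78x_i − 0.5x_i², with X = x_i + Σ_{j≠i} x_j.
First-order condition: 171.5 − 3x_i − Σ_{j≠i} x_j = 0.
With identical fishing fleets, set every x_j = x: then 171.5 − 3x − 2x = 0, i.e. x = 171.5/5 = 34.3.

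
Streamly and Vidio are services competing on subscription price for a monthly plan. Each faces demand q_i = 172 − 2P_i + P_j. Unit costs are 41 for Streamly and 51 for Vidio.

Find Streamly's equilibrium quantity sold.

Streamly's profit: π = (P_{Streamly} − 41)(172 − 2P_{Streamly} + P_{Vidio}).
∂π/∂P_{Streamly} = 254 − 4P_{Streamly} + P_{Vidio} = 0 ⇒ P_{Streamly} = 63.5 + 0.25P_{Vidio}.
Similarly P_{Vidio} = 68.5 + 0.25P_{Streamly}.
Substituting the second reaction function into the first: P_{Streamly} = 63.5 + 0.25(68.5 + 0.25P_{Streamly}), which gives 0.9375P_{Streamly} = 80.625 ⇒ P_{Streamly} = 86.
Then P_{Vidio} = 68.5 + 0.25·86 = 90.
q_{Streamly} = 172 − 2·86 + 90 = 90.

90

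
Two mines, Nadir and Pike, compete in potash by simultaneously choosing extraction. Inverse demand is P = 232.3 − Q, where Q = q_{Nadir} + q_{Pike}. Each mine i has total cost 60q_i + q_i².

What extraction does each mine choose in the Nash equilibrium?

Mine Nadir's profit: π = q_{Nadir}(232.3 − (q_{Nadir} + q_{Pike})) − 60q_{Nadir} − q_{Nadir}².
∂π/∂q_{Nadir} = 172.3 − 4q_{Nadir} − q_{Pike} = 0, so q_{Nadir} = 43.075 − 0.25q_{Pike}.
The game is symmetric, so in equilibrium q_{Pike} = q_{Nadir}: the reaction function gives 1.25q_{Nadir} = 43.075, hence q_{Nadir} = 34.46.

34.46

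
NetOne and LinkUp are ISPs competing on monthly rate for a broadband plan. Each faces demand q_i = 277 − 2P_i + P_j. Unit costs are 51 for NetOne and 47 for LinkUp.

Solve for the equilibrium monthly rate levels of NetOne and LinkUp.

125.8, 124.2

NetOne's profit: π = (P_{NetOne} − 51)(277 − 2P_{NetOne} + P_{LinkUp}).
∂π/∂P_{NetOne} = 379 − 4P_{NetOne} + P_{LinkUp} = 0 ⇒ P_{NetOne} = 94.75 + 0.25P_{LinkUp}.
Similarly P_{LinkUp} = 92.75 + 0.25P_{NetOne}.
Substituting the second reaction function into the first: P_{NetOne} = 94.75 + 0.25(92.75 + 0.25P_{NetOne}), which gives 0.9375P_{NetOne} = 117.9375 ⇒ P_{NetOne} = 125.8.
Then P_{LinkUp} = 92.75 + 0.25·125.8 = 124.2.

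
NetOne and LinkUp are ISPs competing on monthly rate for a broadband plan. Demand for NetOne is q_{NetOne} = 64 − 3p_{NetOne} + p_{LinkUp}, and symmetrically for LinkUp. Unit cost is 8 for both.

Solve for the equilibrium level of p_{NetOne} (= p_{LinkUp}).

17.6

NetOne's profit: π = (p_{NetOne} − 8)(64 − 3p_{NetOne} + p_{LinkUp}).
∂π/∂p_{NetOne} = 88 − 6p_{NetOne} + p_{LinkUp} = 0 ⇒ p_{NetOne} = 44/3 + (1/6)p_{LinkUp}.
By symmetry p_{LinkUp} = p_{NetOne}; substituting into the reaction function, (5/6)p_{NetOne} = 44/3 and p_{NetOne} = 17.6.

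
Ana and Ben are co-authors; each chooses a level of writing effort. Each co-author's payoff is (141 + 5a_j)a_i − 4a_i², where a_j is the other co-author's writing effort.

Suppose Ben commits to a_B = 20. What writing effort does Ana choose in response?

30.125

Ana's payoff is (141 + 5a_B)a_A − 4a_A².
∂π/∂a_A = 141 + 5a_B − 8a_A = 0, so a_A = 17.625 + 0.625a_B.
At a_B = 20: a_A = 17.625 + 0.625·20 = 30.125.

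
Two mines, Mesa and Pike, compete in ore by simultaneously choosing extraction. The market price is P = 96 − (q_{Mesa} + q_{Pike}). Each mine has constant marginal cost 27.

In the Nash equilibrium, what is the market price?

50

Mine Mesa's profit: π = q_{Mesa}(96 − (q_{Mesa} + q_{Pike})) − 27q_{Mesa}.
∂π/∂q_{Mesa} = 69 − 2q_{Mesa} − q_{Pike} = 0, so q_{Mesa} = 34.5 − 0.5q_{Pike}.
The game is symmetric, so in equilibrium q_{Pike} = q_{Mesa}: the reaction function gives 1.5q_{Mesa} = 34.5, hence q_{Mesa} = 23.
Equilibrium price: P = 96 − 46 = 50.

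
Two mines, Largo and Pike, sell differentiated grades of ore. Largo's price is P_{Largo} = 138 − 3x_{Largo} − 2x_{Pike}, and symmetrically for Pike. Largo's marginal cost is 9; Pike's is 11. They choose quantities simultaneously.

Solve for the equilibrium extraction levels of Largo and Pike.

Mine Largo's profit: π = x_{Largo}(138 − 3x_{Largo} − 2x_{Pike}) − 9x_{Largo}.
∂π/∂x_{Largo} = 129 − 6x_{Largo} − 2x_{Pike} = 0 ⇒ x_{Largo} = 21.5 − (1/3)x_{Pike}.
Similarly x_{Pike} = 127/6 − (1/3)x_{Largo}.
Plugging x_{Pike} into Largo's best response: x_{Largo} = 21.5 − (1/3)(127/6 − (1/3)x_{Largo}) ⇒ (8/9)x_{Largo} = 130/9, so x_{Largo} = 16.25.
Then x_{Pike} = 127/6 − (1/3)·16.25 = 15.75.

16.25, 15.75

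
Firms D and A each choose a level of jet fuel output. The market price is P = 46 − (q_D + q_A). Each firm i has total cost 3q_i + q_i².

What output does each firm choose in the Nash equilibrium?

Firm D's profit: π = q_D(46 − (q_D + q_A)) − 3q_D − q_D².
∂π/∂q_D = 43 − 4q_D − q_A = 0, so q_D = 10.75 − 0.25q_A.
Setting q_D = q_A in the reaction function: q_D = 10.75 − 0.25q_D, so q_D = 10.75 / 1.25 = 8.6.

8.6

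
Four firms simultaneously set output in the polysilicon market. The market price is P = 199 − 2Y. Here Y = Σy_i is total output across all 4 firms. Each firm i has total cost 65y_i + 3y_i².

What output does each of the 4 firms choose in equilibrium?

A representative firm's profit is π_i = y_i(199 − 2Y) − 65y_i − 3y_i², with Y = y_i + Σ_{j≠i} y_j.
First-order condition: 134 − 10y_i − 2Σ_{j≠i} y_j = 0.
With identical firms, set every y_j = y: then 134 − 10y − 6y = 0, i.e. y = 134/16 = 8.375.

8.375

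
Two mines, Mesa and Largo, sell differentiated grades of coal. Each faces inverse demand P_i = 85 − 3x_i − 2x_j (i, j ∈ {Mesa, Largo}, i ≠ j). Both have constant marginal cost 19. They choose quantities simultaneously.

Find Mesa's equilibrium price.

Mine Mesa's profit: π = x_{Mesa}(85 − 3x_{Mesa} − 2x_{Largo}) − 19x_{Mesa}.
∂π/∂x_{Mesa} = 66 − 6x_{Mesa} − 2x_{Largo} = 0 ⇒ x_{Mesa} = 11 − (1/3)x_{Largo}.
The game is symmetric, so in equilibrium x_{Largo} = x_{Mesa}: the reaction function gives (4/3)x_{Mesa} = 11, hence x_{Mesa} = 8.25.
P_{Mesa} = 85 − 3·8.25 − 2·8.25 = 43.75.

43.75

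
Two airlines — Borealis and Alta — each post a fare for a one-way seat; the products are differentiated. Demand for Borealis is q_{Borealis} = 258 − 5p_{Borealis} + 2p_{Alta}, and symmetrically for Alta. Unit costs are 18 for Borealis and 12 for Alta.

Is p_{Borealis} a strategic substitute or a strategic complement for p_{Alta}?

strategic complements

Borealis's profit: π = (p_{Borealis} − 18)(258 − 5p_{Borealis} + 2p_{Alta}).
∂π/∂p_{Borealis} = 348 − 10p_{Borealis} + 2p_{Alta} = 0 ⇒ p_{Borealis} = 34.8 + 0.2p_{Alta}.
The best-response slope dp_{Borealis}/dp_{Alta} = 0.2 > 0: the reaction function is upward-sloping, so the choices are strategic complements.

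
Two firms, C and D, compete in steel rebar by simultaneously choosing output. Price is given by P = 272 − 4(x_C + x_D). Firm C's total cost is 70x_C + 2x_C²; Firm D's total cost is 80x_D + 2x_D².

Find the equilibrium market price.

173.5

Firm C's profit: π = x_C(272 − 4(x_C + x_D)) − 70x_C − 2x_C².
∂π/∂x_C = 202 − 12x_C − 4x_D = 0, so x_C = 101/6 − (1/3)x_D.
By the same steps for D: x_D = 16 − (1/3)x_C.
Solving the two reaction functions simultaneously: (1 − (−1/3)(−1/3))x_C = 101/6 − (1/3)·16, so (8/9)x_C = 11.5 and x_C = 12.9375.
Then x_D = 16 − (1/3)·12.9375 = 11.6875.
Equilibrium price: P = 272 − 4·24.625 = 173.5.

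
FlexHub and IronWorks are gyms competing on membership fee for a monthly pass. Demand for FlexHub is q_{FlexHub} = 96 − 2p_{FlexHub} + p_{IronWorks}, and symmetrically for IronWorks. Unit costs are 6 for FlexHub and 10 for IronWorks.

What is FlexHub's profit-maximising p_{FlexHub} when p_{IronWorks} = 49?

39.25

FlexHub's profit: π = (p_{FlexHub} − 6)(96 − 2p_{FlexHub} + p_{IronWorks}).
∂π/∂p_{FlexHub} = 108 − 4p_{FlexHub} + p_{IronWorks} = 0 ⇒ p_{FlexHub} = 27 + 0.25p_{IronWorks}.
At p_{IronWorks} = 49: p_{FlexHub} = 27 + 0.25·49 = 39.25.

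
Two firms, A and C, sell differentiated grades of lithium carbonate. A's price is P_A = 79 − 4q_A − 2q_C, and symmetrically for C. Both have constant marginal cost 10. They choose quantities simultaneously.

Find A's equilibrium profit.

190.44

Firm A's profit: π = q_A(79 − 4q_A − 2q_C) − 10q_A.
∂π/∂q_A = 69 − 8q_A − 2q_C = 0 ⇒ q_A = 8.625 − 0.25q_C.
By symmetry q_C = q_A; substituting into the reaction function, 1.25q_A = 8.625 and q_A = 6.9.
P_A = 79 − 4·6.9 − 2·6.9 = 37.6.
Profit = (37.6 − 10)·6.9 = 190.44.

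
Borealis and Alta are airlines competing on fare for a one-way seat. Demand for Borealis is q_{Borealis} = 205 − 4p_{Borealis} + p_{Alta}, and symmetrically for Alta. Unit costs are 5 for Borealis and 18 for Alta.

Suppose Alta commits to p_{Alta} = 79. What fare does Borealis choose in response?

38

Borealis's profit: π = (p_{Borealis} − 5)(205 − 4p_{Borealis} + p_{Alta}).
∂π/∂p_{Borealis} = 225 − 8p_{Borealis} + p_{Alta} = 0 ⇒ p_{Borealis} = 28.125 + 0.125p_{Alta}.
At p_{Alta} = 79: p_{Borealis} = 28.125 + 0.125·79 = 38.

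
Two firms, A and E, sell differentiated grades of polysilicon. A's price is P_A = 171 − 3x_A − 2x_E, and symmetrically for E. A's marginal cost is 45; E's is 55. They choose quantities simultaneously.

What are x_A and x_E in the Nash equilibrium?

Firm A's profit: π = x_A(171 − 3x_A − 2x_E) − 45x_A.
∂π/∂x_A = 126 − 6x_A − 2x_E = 0 ⇒ x_A = 21 − (1/3)x_E.
Similarly x_E = 58/3 − (1/3)x_A.
Solving the two reaction functions simultaneously: (1 − (−1/3)(−1/3))x_A = 21 − (1/3)·(58/3), so (8/9)x_A = 131/9 and x_A = 16.375.
Then x_E = 58/3 − (1/3)·16.375 = 13.875.

16.375, 13.875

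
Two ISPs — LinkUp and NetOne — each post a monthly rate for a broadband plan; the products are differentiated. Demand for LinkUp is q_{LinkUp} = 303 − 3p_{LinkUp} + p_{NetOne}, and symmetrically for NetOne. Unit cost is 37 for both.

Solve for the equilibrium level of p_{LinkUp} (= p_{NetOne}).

LinkUp's profit: π = (p_{LinkUp} − 37)(303 − 3p_{LinkUp} + p_{NetOne}).
∂π/∂p_{LinkUp} = 414 − 6p_{LinkUp} + p_{NetOne} = 0 ⇒ p_{LinkUp} = 69 + (1/6)p_{NetOne}.
By symmetry p_{NetOne} = p_{LinkUp}; substituting into the reaction function, (5/6)p_{LinkUp} = 69 and p_{LinkUp} = 82.8.

82.8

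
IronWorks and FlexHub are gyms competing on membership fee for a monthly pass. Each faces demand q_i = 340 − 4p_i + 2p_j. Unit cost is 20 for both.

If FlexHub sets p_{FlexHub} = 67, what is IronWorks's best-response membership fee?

69.25

IronWorks's profit: π = (p_{IronWorks} − 20)(340 − 4p_{IronWorks} + 2p_{FlexHub}).
∂π/∂p_{IronWorks} = 420 − 8p_{IronWorks} + 2p_{FlexHub} = 0 ⇒ p_{IronWorks} = 52.5 + 0.25p_{FlexHub}.
At p_{FlexHub} = 67: p_{IronWorks} = 52.5 + 0.25·67 = 69.25.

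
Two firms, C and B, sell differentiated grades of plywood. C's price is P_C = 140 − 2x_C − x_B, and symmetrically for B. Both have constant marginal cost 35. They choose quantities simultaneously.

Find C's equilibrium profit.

882

Firm C's profit: π = x_C(140 − 2x_C − x_B) − 35x_C.
∂π/∂x_C = 105 − 4x_C − x_B = 0 ⇒ x_C = 26.25 − 0.25x_B.
The game is symmetric, so in equilibrium x_B = x_C: the reaction function gives 1.25x_C = 26.25, hence x_C = 21.
P_C = 140 − 2·21 − 21 = 77.
Profit = (77 − 35)·21 = 882.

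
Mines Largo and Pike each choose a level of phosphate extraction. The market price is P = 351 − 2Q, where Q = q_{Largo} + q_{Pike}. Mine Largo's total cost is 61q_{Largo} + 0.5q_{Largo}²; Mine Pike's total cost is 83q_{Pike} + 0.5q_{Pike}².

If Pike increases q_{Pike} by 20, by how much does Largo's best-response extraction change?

-8

Mine Largo's profit: π = q_{Largo}(351 − 2(q_{Largo} + q_{Pike})) − 61q_{Largo} − 0.5q_{Largo}².
∂π/∂q_{Largo} = 290 − 5q_{Largo} − 2q_{Pike} = 0, so q_{Largo} = 58 − 0.4q_{Pike}.
The reaction-function slope is −0.4, so a 20-unit rise in q_{Pike} moves q_{Largo} by −0.4 × 20 = −8. Largo's best response falls — the actions are strategic substitutes.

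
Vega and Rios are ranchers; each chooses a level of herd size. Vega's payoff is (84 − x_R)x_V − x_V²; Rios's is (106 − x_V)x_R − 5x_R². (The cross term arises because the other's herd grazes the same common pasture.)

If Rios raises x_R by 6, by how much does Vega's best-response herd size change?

Expanding Vega's payoff: 84x_V − x_Rx_V − x_V².
∂π/∂x_V = 84 − x_R − 2x_V = 0, so x_V = 42 − 0.5x_R.
The reaction-function slope is −0.5, so a 6-unit rise in x_R moves x_V by −0.5 × 6 = −3. Vega's best response falls — the actions are strategic substitutes.

-3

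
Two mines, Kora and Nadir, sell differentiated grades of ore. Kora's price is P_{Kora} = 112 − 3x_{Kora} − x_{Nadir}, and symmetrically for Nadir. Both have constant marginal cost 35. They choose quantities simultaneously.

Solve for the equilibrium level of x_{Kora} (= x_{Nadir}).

11

Mine Kora's profit: π = x_{Kora}(112 − 3x_{Kora} − x_{Nadir}) − 35x_{Kora}.
∂π/∂x_{Kora} = 77 − 6x_{Kora} − x_{Nadir} = 0 ⇒ x_{Kora} = 77/6 − (1/6)x_{Nadir}.
Setting x_{Kora} = x_{Nadir} in the reaction function: x_{Kora} = 77/6 − (1/6)x_{Kora}, so x_{Kora} = (77/6) / (7/6) = 11.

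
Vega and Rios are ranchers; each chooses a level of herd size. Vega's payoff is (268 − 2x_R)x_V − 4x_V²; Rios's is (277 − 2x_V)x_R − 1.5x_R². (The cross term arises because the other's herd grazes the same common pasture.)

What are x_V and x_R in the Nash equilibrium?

Expanding Vega's payoff: 268x_V − 2x_Rx_V − 4x_V².
∂π/∂x_V = 268 − 2x_R − 8x_V = 0, so x_V = 33.5 − 0.25x_R.
Likewise for Rios: x_R = 277/3 − (2/3)x_V.
Solving the two reaction functions simultaneously: (1 − (−0.25)(−2/3))x_V = 33.5 − 0.25·(277/3), so (5/6)x_V = 125/12 and x_V = 12.5.
Then x_R = 277/3 − (2/3)·12.5 = 84.

12.5, 84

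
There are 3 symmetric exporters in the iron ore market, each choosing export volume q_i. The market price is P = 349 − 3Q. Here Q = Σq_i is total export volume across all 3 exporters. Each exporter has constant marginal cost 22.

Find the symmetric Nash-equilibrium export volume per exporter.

27.25

A representative exporter's profit is π_i = q_i(349 − 3Q) − 22q_i, with Q = q_i + Σ_{j≠i} q_j.
First-order condition: 327 − 6q_i − 3Σ_{j≠i} q_j = 0.
Imposing symmetry (q_j = q for all j) turns Σ_{j≠i} q_j into 2q, so 327 = 12q and q = 27.25.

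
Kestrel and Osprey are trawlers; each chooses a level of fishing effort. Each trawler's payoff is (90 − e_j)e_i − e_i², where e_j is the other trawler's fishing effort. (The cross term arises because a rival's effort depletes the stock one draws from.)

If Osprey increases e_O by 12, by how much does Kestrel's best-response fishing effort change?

-6

Kestrel's payoff is (90 − e_O)e_K − e_K².
∂π/∂e_K = 90 − e_O − 2e_K = 0, so e_K = 45 − 0.5e_O.
The reaction-function slope is −0.5, so a 12-unit rise in e_O moves e_K by −0.5 × 12 = −6. Kestrel's best response falls — the actions are strategic substitutes.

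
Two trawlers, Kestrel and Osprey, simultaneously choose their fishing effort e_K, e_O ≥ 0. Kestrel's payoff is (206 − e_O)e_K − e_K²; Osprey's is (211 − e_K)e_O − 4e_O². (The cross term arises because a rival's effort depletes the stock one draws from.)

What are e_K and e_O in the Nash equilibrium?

95.8, 14.4

Expanding Kestrel's payoff: 206e_K − e_Oe_K − e_K².
∂π/∂e_K = 206 − e_O − 2e_K = 0, so e_K = 103 − 0.5e_O.
Likewise for Osprey: e_O = 26.375 − 0.125e_K.
Substituting the second reaction function into the first: e_K = 103 − 0.5(26.375 − 0.125e_K), which gives 0.9375e_K = 89.8125 ⇒ e_K = 95.8.
Then e_O = 26.375 − 0.125·95.8 = 14.4.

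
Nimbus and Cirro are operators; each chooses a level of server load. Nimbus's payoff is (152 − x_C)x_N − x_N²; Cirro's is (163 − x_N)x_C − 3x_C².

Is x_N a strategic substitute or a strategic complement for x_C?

Expanding Nimbus's payoff: 152x_N − x_Cx_N − x_N².
∂π/∂x_N = 152 − x_C − 2x_N = 0, so x_N = 76 − 0.5x_C.
The best-response slope dx_N/dx_C = −0.5 < 0: the reaction function is downward-sloping, so the choices are strategic substitutes.

strategic substitutes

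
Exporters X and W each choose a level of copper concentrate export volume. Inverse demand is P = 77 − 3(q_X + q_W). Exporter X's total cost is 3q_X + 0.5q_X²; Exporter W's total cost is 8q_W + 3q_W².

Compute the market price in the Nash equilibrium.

39.32

Exporter X's profit: π = q_X(77 − 3(q_X + q_W)) − 3q_X − 0.5q_X².
∂π/∂q_X = 74 − 7q_X − 3q_W = 0, so q_X = 74/7 − (3/7)q_W.
For W: ∂π/∂q_W = 69 − 12q_W − 3q_X = 0 ⇒ q_W = 5.75 − 0.25q_X.
Plugging q_W into X's best response: q_X = 74/7 − (3/7)(5.75 − 0.25q_X) ⇒ (25/28)q_X = 227/28, so q_X = 9.08.
Then q_W = 5.75 − 0.25·9.08 = 3.48.
Equilibrium price: P = 77 − 3·12.56 = 39.32.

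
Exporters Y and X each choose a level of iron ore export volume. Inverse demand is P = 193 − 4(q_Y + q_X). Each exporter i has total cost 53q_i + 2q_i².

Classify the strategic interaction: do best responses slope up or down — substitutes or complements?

strategic substitutes

Exporter Y's profit: π = q_Y(193 − 4(q_Y + q_X)) − 53q_Y − 2q_Y².
∂π/∂q_Y = 140 − 12q_Y − 4q_X = 0, so q_Y = 35/3 − (1/3)q_X.
The best-response slope dq_Y/dq_X = −1/3 < 0: the reaction function is downward-sloping, so the choices are strategic substitutes.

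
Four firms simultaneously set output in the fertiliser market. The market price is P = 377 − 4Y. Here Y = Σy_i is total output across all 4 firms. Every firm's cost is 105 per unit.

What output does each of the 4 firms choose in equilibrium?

13.6

A representative firm's profit is π_i = y_i(377 − 4Y) − 105y_i, with Y = y_i + Σ_{j≠i} y_j.
First-order condition: 272 − 8y_i − 4Σ_{j≠i} y_j = 0.
With identical firms, set every y_j = y: then 272 − 8y − 12y = 0, i.e. y = 272/20 = 13.6.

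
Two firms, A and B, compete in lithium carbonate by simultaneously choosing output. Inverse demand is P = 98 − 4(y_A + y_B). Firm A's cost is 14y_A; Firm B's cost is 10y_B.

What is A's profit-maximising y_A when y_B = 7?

Firm A's profit: π = y_A(98 − 4(y_A + y_B)) − 14y_A.
∂π/∂y_A = 84 − 8y_A − 4y_B = 0, so y_A = 10.5 − 0.5y_B.
At y_B = 7: y_A = 10.5 − 0.5·7 = 7.

7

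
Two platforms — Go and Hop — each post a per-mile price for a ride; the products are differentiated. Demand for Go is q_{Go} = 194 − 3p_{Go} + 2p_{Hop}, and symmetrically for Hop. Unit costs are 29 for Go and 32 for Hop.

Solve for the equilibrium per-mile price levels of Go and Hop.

70.8125, 71.9375

Go's profit: π = (p_{Go} − 29)(194 − 3p_{Go} + 2p_{Hop}).
∂π/∂p_{Go} = 281 − 6p_{Go} + 2p_{Hop} = 0 ⇒ p_{Go} = 281/6 + (1/3)p_{Hop}.
Similarly p_{Hop} = 145/3 + (1/3)p_{Go}.
Substituting the second reaction function into the first: p_{Go} = 281/6 + (1/3)(145/3 + (1/3)p_{Go}), which gives (8/9)p_{Go} = 1133/18 ⇒ p_{Go} = 70.8125.
Then p_{Hop} = 145/3 + (1/3)·70.8125 = 71.9375.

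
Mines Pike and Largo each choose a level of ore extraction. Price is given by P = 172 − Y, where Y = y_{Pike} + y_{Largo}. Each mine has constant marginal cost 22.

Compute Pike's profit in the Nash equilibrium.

Mine Pike's profit: π = y_{Pike}(172 − (y_{Pike} + y_{Largo})) − 22y_{Pike}.
∂π/∂y_{Pike} = 150 − 2y_{Pike} − y_{Largo} = 0, so y_{Pike} = 75 − 0.5y_{Largo}.
Setting y_{Pike} = y_{Largo} in the reaction function: y_{Pike} = 75 − 0.5y_{Pike}, so y_{Pike} = 75 / 1.5 = 50.
Price P = 172 − 100 = 72.
Pike's profit: (72 − 22)·50 = 2500.

2500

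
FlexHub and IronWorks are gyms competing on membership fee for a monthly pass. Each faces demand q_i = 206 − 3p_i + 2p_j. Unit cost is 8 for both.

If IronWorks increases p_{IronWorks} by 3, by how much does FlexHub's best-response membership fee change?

1

FlexHub's profit: π = (p_{FlexHub} − 8)(206 − 3p_{FlexHub} + 2p_{IronWorks}).
∂π/∂p_{FlexHub} = 230 − 6p_{FlexHub} + 2p_{IronWorks} = 0 ⇒ p_{FlexHub} = 115/3 + (1/3)p_{IronWorks}.
The reaction-function slope is 1/3, so a 3-unit rise in p_{IronWorks} moves p_{FlexHub} by 1/3 × 3 = 1. FlexHub's best response rises — the actions are strategic complements.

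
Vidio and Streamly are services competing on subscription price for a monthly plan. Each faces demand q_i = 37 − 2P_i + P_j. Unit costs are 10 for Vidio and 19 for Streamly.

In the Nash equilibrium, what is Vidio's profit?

Vidio's profit: π = (P_{Vidio} − 10)(37 − 2P_{Vidio} + P_{Streamly}).
∂π/∂P_{Vidio} = 57 − 4P_{Vidio} + P_{Streamly} = 0 ⇒ P_{Vidio} = 14.25 + 0.25P_{Streamly}.
Similarly P_{Streamly} = 18.75 + 0.25P_{Vidio}.
Solving the two reaction functions simultaneously: (1 − (0.25)(0.25))P_{Vidio} = 14.25 + 0.25·18.75, so 0.9375P_{Vidio} = 18.9375 and P_{Vidio} = 20.2.
Then P_{Streamly} = 18.75 + 0.25·20.2 = 23.8.
q_{Vidio} = 37 − 2·20.2 + 23.8 = 20.4.
Profit = (20.2 − 10)·20.4 = 208.08.

208.08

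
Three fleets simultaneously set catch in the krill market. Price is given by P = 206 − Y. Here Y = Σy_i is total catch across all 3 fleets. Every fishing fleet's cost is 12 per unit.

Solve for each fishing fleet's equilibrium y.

48.5

A representative fishing fleet's profit is π_i = y_i(206 − Y) − 12y_i, with Y = y_i + Σ_{j≠i} y_j.
First-order condition: 194 − 2y_i − Σ_{j≠i} y_j = 0.
With identical fishing fleets, set every y_j = y: then 194 − 2y − 2y = 0, i.e. y = 194/4 = 48.5.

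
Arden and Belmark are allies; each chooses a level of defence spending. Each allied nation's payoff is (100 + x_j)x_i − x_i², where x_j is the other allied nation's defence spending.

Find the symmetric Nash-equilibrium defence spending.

Arden's payoff is (100 + x_B)x_A − x_A².
∂π/∂x_A = 100 + x_B − 2x_A = 0, so x_A = 50 + 0.5x_B.
By symmetry x_B = x_A; substituting into the reaction function, 0.5x_A = 50 and x_A = 100.

100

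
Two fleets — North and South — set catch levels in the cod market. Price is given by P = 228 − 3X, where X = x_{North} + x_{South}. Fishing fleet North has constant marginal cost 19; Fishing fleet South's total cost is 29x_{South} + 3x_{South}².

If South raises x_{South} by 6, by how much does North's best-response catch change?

Fishing fleet North's profit: π = x_{North}(228 − 3(x_{North} + x_{South})) − 19x_{North}.
∂π/∂x_{North} = 209 − 6x_{North} − 3x_{South} = 0, so x_{North} = 209/6 − 0.5x_{South}.
The reaction-function slope is −0.5, so a 6-unit rise in x_{South} moves x_{North} by −0.5 × 6 = −3. North's best response falls — the actions are strategic substitutes.

-3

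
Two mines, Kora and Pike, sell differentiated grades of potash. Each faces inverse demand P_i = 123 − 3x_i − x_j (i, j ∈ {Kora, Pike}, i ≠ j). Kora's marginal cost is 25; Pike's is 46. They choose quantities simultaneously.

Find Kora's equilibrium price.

68.8

Mine Kora's profit: π = x_{Kora}(123 − 3x_{Kora} − x_{Pike}) − 25x_{Kora}.
∂π/∂x_{Kora} = 98 − 6x_{Kora} − x_{Pike} = 0 ⇒ x_{Kora} = 49/3 − (1/6)x_{Pike}.
Similarly x_{Pike} = 77/6 − (1/6)x_{Kora}.
Solving the two reaction functions simultaneously: (1 − (−1/6)(−1/6))x_{Kora} = 49/3 − (1/6)·(77/6), so (35/36)x_{Kora} = 511/36 and x_{Kora} = 14.6.
Then x_{Pike} = 77/6 − (1/6)·14.6 = 10.4.
P_{Kora} = 123 − 3·14.6 − 10.4 = 68.8.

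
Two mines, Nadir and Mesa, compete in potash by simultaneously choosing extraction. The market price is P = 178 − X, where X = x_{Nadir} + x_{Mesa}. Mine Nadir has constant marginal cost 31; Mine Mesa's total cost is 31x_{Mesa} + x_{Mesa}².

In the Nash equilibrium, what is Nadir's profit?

3969

Mine Nadir's profit: π = x_{Nadir}(178 − (x_{Nadir} + x_{Mesa})) − 31x_{Nadir}.
∂π/∂x_{Nadir} = 147 − 2x_{Nadir} − x_{Mesa} = 0, so x_{Nadir} = 73.5 − 0.5x_{Mesa}.
For Mesa: ∂π/∂x_{Mesa} = 147 − 4x_{Mesa} − x_{Nadir} = 0 ⇒ x_{Mesa} = 36.75 − 0.25x_{Nadir}.
Solving the two reaction functions simultaneously: (1 − (−0.5)(−0.25))x_{Nadir} = 73.5 − 0.5·36.75, so 0.875x_{Nadir} = 55.125 and x_{Nadir} = 63.
Then x_{Mesa} = 36.75 − 0.25·63 = 21.
Price P = 178 − 84 = 94.
Nadir's profit: (94 − 31)·63 = 3969.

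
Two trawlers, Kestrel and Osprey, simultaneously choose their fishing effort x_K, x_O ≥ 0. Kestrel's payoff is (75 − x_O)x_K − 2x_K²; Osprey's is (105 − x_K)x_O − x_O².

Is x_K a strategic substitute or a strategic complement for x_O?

strategic substitutes

Expanding Kestrel's payoff: 75x_K − x_Ox_K − 2x_K².
∂π/∂x_K = 75 − x_O − 4x_K = 0, so x_K = 18.75 − 0.25x_O.
The best-response slope dx_K/dx_O = −0.25 < 0: the reaction function is downward-sloping, so the choices are strategic substitutes.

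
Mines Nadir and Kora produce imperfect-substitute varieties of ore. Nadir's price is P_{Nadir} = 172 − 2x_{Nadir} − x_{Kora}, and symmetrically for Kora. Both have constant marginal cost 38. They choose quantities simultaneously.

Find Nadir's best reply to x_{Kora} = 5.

32.25

Mine Nadir's profit: π = x_{Nadir}(172 − 2x_{Nadir} − x_{Kora}) − 38x_{Nadir}.
∂π/∂x_{Nadir} = 134 − 4x_{Nadir} − x_{Kora} = 0 ⇒ x_{Nadir} = 33.5 − 0.25x_{Kora}.
At x_{Kora} = 5: x_{Nadir} = 33.5 − 0.25·5 = 32.25.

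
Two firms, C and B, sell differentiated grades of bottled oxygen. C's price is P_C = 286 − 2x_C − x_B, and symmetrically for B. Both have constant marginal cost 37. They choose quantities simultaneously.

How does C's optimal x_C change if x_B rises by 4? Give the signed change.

Firm C's profit: π = x_C(286 − 2x_C − x_B) − 37x_C.
∂π/∂x_C = 249 − 4x_C − x_B = 0 ⇒ x_C = 62.25 − 0.25x_B.
The reaction-function slope is −0.25, so a 4-unit rise in x_B moves x_C by −0.25 × 4 = −1. C's best response falls — the actions are strategic substitutes.

-1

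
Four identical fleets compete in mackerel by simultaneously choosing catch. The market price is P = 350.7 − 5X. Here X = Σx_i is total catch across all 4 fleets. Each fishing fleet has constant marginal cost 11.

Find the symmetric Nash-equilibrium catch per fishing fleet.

A representative fishing fleet's profit is π_i = x_i(350.7 − 5X) − 11x_i, with X = x_i + Σ_{j≠i} x_j.
First-order condition: 339.7 − 10x_i − 5Σ_{j≠i} x_j = 0.
With identical fishing fleets, set every x_j = x: then 339.7 − 10x − 15x = 0, i.e. x = 339.7/25 = 13.588.

13.588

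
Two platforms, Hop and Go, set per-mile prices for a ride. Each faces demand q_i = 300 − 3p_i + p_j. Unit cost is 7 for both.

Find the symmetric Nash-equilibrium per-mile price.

Hop's profit: π = (p_{Hop} − 7)(300 − 3p_{Hop} + p_{Go}).
∂π/∂p_{Hop} = 321 − 6p_{Hop} + p_{Go} = 0 ⇒ p_{Hop} = 53.5 + (1/6)p_{Go}.
Setting p_{Hop} = p_{Go} in the reaction function: p_{Hop} = 53.5 + (1/6)p_{Hop}, so p_{Hop} = 53.5 / (5/6) = 64.2.

64.2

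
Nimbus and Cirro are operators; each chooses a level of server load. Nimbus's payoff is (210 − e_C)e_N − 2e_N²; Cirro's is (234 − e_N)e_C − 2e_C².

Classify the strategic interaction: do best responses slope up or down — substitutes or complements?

strategic substitutes

Expanding Nimbus's payoff: 210e_N − e_Ce_N − 2e_N².
∂π/∂e_N = 210 − e_C − 4e_N = 0, so e_N = 52.5 − 0.25e_C.
The best-response slope de_N/de_C = −0.25 < 0: the reaction function is downward-sloping, so the choices are strategic substitutes.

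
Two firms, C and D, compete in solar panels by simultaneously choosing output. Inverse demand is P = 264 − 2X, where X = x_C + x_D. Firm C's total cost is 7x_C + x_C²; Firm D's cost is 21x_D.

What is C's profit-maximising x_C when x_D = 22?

Firm C's profit: π = x_C(264 − 2(x_C + x_D)) − 7x_C − x_C².
∂π/∂x_C = 257 − 6x_C − 2x_D = 0, so x_C = 257/6 − (1/3)x_D.
At x_D = 22: x_C = 257/6 − (1/3)·22 = 35.5.

35.5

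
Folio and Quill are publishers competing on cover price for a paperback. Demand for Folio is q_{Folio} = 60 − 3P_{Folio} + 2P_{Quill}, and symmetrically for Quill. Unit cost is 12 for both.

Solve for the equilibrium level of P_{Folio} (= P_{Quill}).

24

Folio's profit: π = (P_{Folio} − 12)(60 − 3P_{Folio} + 2P_{Quill}).
∂π/∂P_{Folio} = 96 − 6P_{Folio} + 2P_{Quill} = 0 ⇒ P_{Folio} = 16 + (1/3)P_{Quill}.
By symmetry P_{Quill} = P_{Folio}; substituting into the reaction function, (2/3)P_{Folio} = 16 and P_{Folio} = 24.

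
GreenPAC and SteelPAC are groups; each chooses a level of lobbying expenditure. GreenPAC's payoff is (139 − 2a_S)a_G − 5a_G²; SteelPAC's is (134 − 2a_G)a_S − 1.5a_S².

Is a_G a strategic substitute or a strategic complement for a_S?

strategic substitutes

Expanding GreenPAC's payoff: 139a_G − 2a_Sa_G − 5a_G².
∂π/∂a_G = 139 − 2a_S − 10a_G = 0, so a_G = 13.9 − 0.2a_S.
The best-response slope da_G/da_S = −0.2 < 0: the reaction function is downward-sloping, so the choices are strategic substitutes.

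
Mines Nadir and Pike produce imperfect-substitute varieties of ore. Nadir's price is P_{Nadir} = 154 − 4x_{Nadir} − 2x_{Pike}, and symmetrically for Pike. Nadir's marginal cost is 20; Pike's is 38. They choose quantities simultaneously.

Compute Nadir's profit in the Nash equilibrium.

Mine Nadir's profit: π = x_{Nadir}(154 − 4x_{Nadir} − 2x_{Pike}) − 20x_{Nadir}.
∂π/∂x_{Nadir} = 134 − 8x_{Nadir} − 2x_{Pike} = 0 ⇒ x_{Nadir} = 16.75 − 0.25x_{Pike}.
Similarly x_{Pike} = 14.5 − 0.25x_{Nadir}.
Plugging x_{Pike} into Nadir's best response: x_{Nadir} = 16.75 − 0.25(14.5 − 0.25x_{Nadir}) ⇒ 0.9375x_{Nadir} = 13.125, so x_{Nadir} = 14.
Then x_{Pike} = 14.5 − 0.25·14 = 11.
P_{Nadir} = 154 − 4·14 − 2·11 = 76.
Profit = (76 − 20)·14 = 784.

784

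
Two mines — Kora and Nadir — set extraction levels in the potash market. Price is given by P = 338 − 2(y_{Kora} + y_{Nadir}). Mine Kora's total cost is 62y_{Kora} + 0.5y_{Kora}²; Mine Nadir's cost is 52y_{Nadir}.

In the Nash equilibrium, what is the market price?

161.75

Mine Kora's profit: π = y_{Kora}(338 − 2(y_{Kora} + y_{Nadir})) − 62y_{Kora} − 0.5y_{Kora}².
∂π/∂y_{Kora} = 276 − 5y_{Kora} − 2y_{Nadir} = 0, so y_{Kora} = 55.2 − 0.4y_{Nadir}.
For Nadir: ∂π/∂y_{Nadir} = 286 − 4y_{Nadir} − 2y_{Kora} = 0 ⇒ y_{Nadir} = 71.5 − 0.5y_{Kora}.
Substituting the second reaction function into the first: y_{Kora} = 55.2 − 0.4(71.5 − 0.5y_{Kora}), which gives 0.8y_{Kora} = 26.6 ⇒ y_{Kora} = 33.25.
Then y_{Nadir} = 71.5 − 0.5·33.25 = 54.875.
Equilibrium price: P = 338 − 2·88.125 = 161.75.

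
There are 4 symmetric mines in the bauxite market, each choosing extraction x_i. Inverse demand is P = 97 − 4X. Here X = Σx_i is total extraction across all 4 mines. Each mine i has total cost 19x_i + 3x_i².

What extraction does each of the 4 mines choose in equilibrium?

3

A representative mine's profit is π_i = x_i(97 − 4X) − 19x_i − 3x_i², with X = x_i + Σ_{j≠i} x_j.
First-order condition: 78 − 14x_i − 4Σ_{j≠i} x_j = 0.
In a symmetric equilibrium every mine chooses the same x, so Σ_{j≠i} x_j = 3x. The condition becomes 78 − 26x = 0, giving x = 78/26 = 3.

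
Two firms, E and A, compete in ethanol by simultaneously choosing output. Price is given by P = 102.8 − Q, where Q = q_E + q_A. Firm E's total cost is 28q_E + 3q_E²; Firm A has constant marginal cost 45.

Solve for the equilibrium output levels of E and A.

Firm E's profit: π = q_E(102.8 − (q_E + q_A)) − 28q_E − 3q_E².
∂π/∂q_E = 74.8 − 8q_E − q_A = 0, so q_E = 9.35 − 0.125q_A.
For A: ∂π/∂q_A = 57.8 − 2q_A − q_E = 0 ⇒ q_A = 28.9 − 0.5q_E.
Solving the two reaction functions simultaneously: (1 − (−0.125)(−0.5))q_E = 9.35 − 0.125·28.9, so 0.9375q_E = 5.7375 and q_E = 6.12.
Then q_A = 28.9 − 0.5·6.12 = 25.84.

6.12, 25.84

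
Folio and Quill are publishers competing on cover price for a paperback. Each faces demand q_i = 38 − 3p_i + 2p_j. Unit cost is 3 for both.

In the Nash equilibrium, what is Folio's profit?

Folio's profit: π = (p_{Folio} − 3)(38 − 3p_{Folio} + 2p_{Quill}).
∂π/∂p_{Folio} = 47 − 6p_{Folio} + 2p_{Quill} = 0 ⇒ p_{Folio} = 47/6 + (1/3)p_{Quill}.
The game is symmetric, so in equilibrium p_{Quill} = p_{Folio}: the reaction function gives (2/3)p_{Folio} = 47/6, hence p_{Folio} = 11.75.
q_{Folio} = 38 − 3·11.75 + 2·11.75 = 26.25.
Profit = (11.75 − 3)·26.25 = 229.6875.

229.6875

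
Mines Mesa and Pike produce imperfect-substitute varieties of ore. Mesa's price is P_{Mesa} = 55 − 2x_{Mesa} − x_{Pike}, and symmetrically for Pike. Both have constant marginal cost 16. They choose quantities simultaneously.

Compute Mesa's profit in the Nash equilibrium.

121.68

Mine Mesa's profit: π = x_{Mesa}(55 − 2x_{Mesa} − x_{Pike}) − 16x_{Mesa}.
∂π/∂x_{Mesa} = 39 − 4x_{Mesa} − x_{Pike} = 0 ⇒ x_{Mesa} = 9.75 − 0.25x_{Pike}.
By symmetry x_{Pike} = x_{Mesa}; substituting into the reaction function, 1.25x_{Mesa} = 9.75 and x_{Mesa} = 7.8.
P_{Mesa} = 55 − 2·7.8 − 7.8 = 31.6.
Profit = (31.6 − 16)·7.8 = 121.68.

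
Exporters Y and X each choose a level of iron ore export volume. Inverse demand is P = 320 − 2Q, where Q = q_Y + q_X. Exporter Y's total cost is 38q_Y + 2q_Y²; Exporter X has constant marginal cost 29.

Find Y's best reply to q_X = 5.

34

Exporter Y's profit: π = q_Y(320 − 2(q_Y + q_X)) − 38q_Y − 2q_Y².
∂π/∂q_Y = 282 − 8q_Y − 2q_X = 0, so q_Y = 35.25 − 0.25q_X.
At q_X = 5: q_Y = 35.25 − 0.25·5 = 34.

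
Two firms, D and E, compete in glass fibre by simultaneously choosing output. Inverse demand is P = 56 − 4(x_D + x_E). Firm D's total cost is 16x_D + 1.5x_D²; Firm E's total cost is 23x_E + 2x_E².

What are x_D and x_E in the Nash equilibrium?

Firm D's profit: π = x_D(56 − 4(x_D + x_E)) − 16x_D − 1.5x_D².
∂π/∂x_D = 40 − 11x_D − 4x_E = 0, so x_D = 40/11 − (4/11)x_E.
For E: ∂π/∂x_E = 33 − 12x_E − 4x_D = 0 ⇒ x_E = 2.75 − (1/3)x_D.
Substituting the second reaction function into the first: x_D = 40/11 − (4/11)(2.75 − (1/3)x_D), which gives (29/33)x_D = 29/11 ⇒ x_D = 3.
Then x_E = 2.75 − (1/3)·3 = 1.75.

3, 1.75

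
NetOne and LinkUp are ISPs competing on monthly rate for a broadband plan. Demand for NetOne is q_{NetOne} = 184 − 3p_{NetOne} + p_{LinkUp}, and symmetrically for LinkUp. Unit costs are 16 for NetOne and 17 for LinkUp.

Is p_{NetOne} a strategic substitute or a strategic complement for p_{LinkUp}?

NetOne's profit: π = (p_{NetOne} − 16)(184 − 3p_{NetOne} + p_{LinkUp}).
∂π/∂p_{NetOne} = 232 − 6p_{NetOne} + p_{LinkUp} = 0 ⇒ p_{NetOne} = 116/3 + (1/6)p_{LinkUp}.
The best-response slope dp_{NetOne}/dp_{LinkUp} = 1/6 > 0: the reaction function is upward-sloping, so the choices are strategic complements.

strategic complements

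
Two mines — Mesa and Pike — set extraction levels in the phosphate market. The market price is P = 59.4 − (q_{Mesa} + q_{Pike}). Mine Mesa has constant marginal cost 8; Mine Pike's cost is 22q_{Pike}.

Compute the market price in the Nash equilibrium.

Mine Mesa's profit: π = q_{Mesa}(59.4 − (q_{Mesa} + q_{Pike})) − 8q_{Mesa}.
∂π/∂q_{Mesa} = 51.4 − 2q_{Mesa} − q_{Pike} = 0, so q_{Mesa} = 25.7 − 0.5q_{Pike}.
By the same steps for Pike: q_{Pike} = 18.7 − 0.5q_{Mesa}.
Plugging q_{Pike} into Mesa's best response: q_{Mesa} = 25.7 − 0.5(18.7 − 0.5q_{Mesa}) ⇒ 0.75q_{Mesa} = 16.35, so q_{Mesa} = 21.8.
Then q_{Pike} = 18.7 − 0.5·21.8 = 7.8.
Equilibrium price: P = 59.4 − 29.6 = 29.8.

29.8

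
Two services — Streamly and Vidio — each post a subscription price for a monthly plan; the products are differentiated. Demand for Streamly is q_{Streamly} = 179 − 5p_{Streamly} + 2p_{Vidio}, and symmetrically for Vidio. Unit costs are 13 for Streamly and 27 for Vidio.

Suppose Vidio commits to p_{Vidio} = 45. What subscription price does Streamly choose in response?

33.4

Streamly's profit: π = (p_{Streamly} − 13)(179 − 5p_{Streamly} + 2p_{Vidio}).
∂π/∂p_{Streamly} = 244 − 10p_{Streamly} + 2p_{Vidio} = 0 ⇒ p_{Streamly} = 24.4 + 0.2p_{Vidio}.
At p_{Vidio} = 45: p_{Streamly} = 24.4 + 0.2·45 = 33.4.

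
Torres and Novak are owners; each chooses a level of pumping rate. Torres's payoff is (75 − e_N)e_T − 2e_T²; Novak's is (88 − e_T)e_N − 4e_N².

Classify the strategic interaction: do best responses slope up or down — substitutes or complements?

Expanding Torres's payoff: 75e_T − e_Ne_T − 2e_T².
∂π/∂e_T = 75 − e_N − 4e_T = 0, so e_T = 18.75 − 0.25e_N.
The best-response slope de_T/de_N = −0.25 < 0: the reaction function is downward-sloping, so the choices are strategic substitutes.

strategic substitutes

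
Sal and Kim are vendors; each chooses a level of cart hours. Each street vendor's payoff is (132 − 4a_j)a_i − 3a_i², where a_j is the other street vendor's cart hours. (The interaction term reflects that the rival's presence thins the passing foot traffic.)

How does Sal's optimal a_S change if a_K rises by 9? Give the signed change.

Sal's payoff is (132 − 4a_K)a_S − 3a_S².
∂π/∂a_S = 132 − 4a_K − 6a_S = 0, so a_S = 22 − (2/3)a_K.
The reaction-function slope is −2/3, so a 9-unit rise in a_K moves a_S by −2/3 × 9 = −6. Sal's best response falls — the actions are strategic substitutes.

-6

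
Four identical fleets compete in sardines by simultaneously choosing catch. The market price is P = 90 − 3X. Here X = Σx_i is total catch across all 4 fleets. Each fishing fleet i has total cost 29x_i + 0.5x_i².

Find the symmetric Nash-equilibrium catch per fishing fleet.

3.8125

A representative fishing fleet's profit is π_i = x_i(90 − 3X) − 29x_i − 0.5x_i², with X = x_i + Σ_{j≠i} x_j.
First-order condition: 61 − 7x_i − 3Σ_{j≠i} x_j = 0.
With identical fishing fleets, set every x_j = x: then 61 − 7x − 9x = 0, i.e. x = 61/16 = 3.8125.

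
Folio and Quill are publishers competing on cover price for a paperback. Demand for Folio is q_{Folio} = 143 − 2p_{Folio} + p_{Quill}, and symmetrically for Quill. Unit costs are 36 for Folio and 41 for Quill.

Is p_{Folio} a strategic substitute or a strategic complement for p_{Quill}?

Folio's profit: π = (p_{Folio} − 36)(143 − 2p_{Folio} + p_{Quill}).
∂π/∂p_{Folio} = 215 − 4p_{Folio} + p_{Quill} = 0 ⇒ p_{Folio} = 53.75 + 0.25p_{Quill}.
The best-response slope dp_{Folio}/dp_{Quill} = 0.25 > 0: the reaction function is upward-sloping, so the choices are strategic complements.

strategic complements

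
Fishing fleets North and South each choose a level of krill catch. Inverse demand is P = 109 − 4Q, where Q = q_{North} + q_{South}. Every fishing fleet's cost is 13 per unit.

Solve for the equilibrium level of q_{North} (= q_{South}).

Fishing fleet North's profit: π = q_{North}(109 − 4(q_{North} + q_{South})) − 13q_{North}.
∂π/∂q_{North} = 96 − 8q_{North} − 4q_{South} = 0, so q_{North} = 12 − 0.5q_{South}.
Setting q_{North} = q_{South} in the reaction function: q_{North} = 12 − 0.5q_{North}, so q_{North} = 12 / 1.5 = 8.

8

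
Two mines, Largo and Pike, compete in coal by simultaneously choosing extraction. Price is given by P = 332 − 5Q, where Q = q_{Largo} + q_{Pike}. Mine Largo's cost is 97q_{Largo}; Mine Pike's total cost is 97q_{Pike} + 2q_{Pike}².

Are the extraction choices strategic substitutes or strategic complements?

Mine Largo's profit: π = q_{Largo}(332 − 5(q_{Largo} + q_{Pike})) − 97q_{Largo}.
∂π/∂q_{Largo} = 235 − 10q_{Largo} − 5q_{Pike} = 0, so q_{Largo} = 23.5 − 0.5q_{Pike}.
The best-response slope dq_{Largo}/dq_{Pike} = −0.5 < 0: the reaction function is downward-sloping, so the choices are strategic substitutes.

strategic substitutes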